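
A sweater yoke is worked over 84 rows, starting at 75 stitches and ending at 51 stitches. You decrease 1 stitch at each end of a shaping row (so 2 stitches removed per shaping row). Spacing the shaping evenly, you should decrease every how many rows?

Decrease every 7th row.

Stitches to remove: |51 − 75| = 24.
Shaping rows needed: 24 / 2 = 12.
84 rows / 12 = every 7 rows.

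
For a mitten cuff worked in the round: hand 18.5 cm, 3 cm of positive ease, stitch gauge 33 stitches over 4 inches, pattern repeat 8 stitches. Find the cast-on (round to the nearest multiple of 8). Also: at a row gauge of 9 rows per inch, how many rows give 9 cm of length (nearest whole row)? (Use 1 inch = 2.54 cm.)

Cast on 72 stitches; work 32 rows.

Finished = 18.5 + 3 = 21.5 cm.
21.5 cm × 1/2.54 = 8.46 inches.
33/4 = 8.25 sts per in; 8.46 × 8.25 = 69.83 sts.
Nearest multiple of 8 → 72.
9 cm = 3.54 inches; × 9 = 31.89 → 32 rows.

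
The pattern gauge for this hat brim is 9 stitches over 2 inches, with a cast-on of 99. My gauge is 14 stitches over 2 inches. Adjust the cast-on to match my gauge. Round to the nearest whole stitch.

CO 154 sts.

Scale factor = 14 / 9 = 1.556.
99 × 14 / 9 = 154.00 sts.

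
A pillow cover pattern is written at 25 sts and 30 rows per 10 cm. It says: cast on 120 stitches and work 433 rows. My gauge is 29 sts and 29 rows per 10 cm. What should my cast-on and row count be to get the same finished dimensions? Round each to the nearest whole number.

Cast on 139 stitches; work 419 rows.

Stitches: 120 × 29/25 = 139.20 → 139.
Rows: 433 × 29/30 = 418.57 → 419.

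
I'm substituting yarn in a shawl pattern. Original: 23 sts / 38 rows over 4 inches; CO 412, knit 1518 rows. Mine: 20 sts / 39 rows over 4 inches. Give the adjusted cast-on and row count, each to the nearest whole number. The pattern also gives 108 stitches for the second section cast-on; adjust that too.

Cast on 358 stitches; work 1558 rows; second section cast-on 94 stitches.

Stitches: 412 × 20/23 = 358.26 → 358.
Rows: 1518 × 39/38 = 1557.95 → 1558.
second section cast-on: 108 × 20/23 = 93.91 → 94.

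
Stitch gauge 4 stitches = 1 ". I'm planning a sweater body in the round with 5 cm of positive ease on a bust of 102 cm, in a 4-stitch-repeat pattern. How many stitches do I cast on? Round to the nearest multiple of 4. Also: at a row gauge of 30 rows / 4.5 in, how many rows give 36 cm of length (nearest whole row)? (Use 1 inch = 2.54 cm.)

Finished = 102 + 5 = 107 cm.
107 cm × 1/2.54 = 42.13 inches.
4/1 = 4 sts per in; 42.13 × 4 = 168.50 sts.
Nearest multiple of 4 → 168.
36 cm = 14.17 inches; × 6.667 = 94.49 → 94 rows.

Cast on 168 stitches; work 94 rows.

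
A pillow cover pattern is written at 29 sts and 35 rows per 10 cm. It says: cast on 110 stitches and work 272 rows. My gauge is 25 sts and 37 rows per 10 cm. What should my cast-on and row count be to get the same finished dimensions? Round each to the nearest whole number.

Stitches: 110 × 25/29 = 94.83 → 95.
Rows: 272 × 37/35 = 287.54 → 288.

Cast on 95 stitches; work 288 rows.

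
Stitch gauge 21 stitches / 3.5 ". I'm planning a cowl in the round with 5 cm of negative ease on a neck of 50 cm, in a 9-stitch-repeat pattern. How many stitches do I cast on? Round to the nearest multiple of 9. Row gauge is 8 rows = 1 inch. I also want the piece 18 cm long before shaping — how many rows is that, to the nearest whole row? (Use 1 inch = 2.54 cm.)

Cast on 108 stitches; work 57 rows.

Finished = 50 − 5 = 45 cm.
45 cm × 1/2.54 = 17.72 inches.
21/3.5 = 6 sts per in; 17.72 × 6 = 106.30 sts.
Nearest multiple of 9 → 108.
18 cm = 7.09 inches; × 8 = 56.69 → 57 rows.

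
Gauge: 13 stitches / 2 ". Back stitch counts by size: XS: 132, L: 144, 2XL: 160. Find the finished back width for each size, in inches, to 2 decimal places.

XS 20.31 inches; L 22.15 inches; 2XL 24.62 inches.

13/2 = 6.5 sts per in.
XS: 132 / 6.5 = 20.308 → 20.31 in.
L: 144 / 6.5 = 22.154 → 22.15 in.
2XL: 160 / 6.5 = 24.615 → 24.62 in.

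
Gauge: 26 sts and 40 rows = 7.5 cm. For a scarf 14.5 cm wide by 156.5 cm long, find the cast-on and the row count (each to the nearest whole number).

Stitch gauge = 26/7.5 = 3.467 sts/cm; 14.5 × 3.467 = 50.27 → 50 sts.
Row gauge = 40/7.5 = 5.333 rows/cm; 156.5 × 5.333 = 834.67 → 835 rows.

Cast on 50 stitches and work 835 rows.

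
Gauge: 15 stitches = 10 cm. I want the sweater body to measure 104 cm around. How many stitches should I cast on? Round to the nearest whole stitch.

15 stitches / 10 cm = 1.5 stitches per cm.
104 × 1.5 = 156.00 stitches.

156 stitches.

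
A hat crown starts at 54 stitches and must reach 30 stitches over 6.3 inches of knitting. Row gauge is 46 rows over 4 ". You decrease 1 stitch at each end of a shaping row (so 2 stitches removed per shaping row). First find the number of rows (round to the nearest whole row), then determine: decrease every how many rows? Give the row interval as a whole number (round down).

Decrease every 6th row.

Rows = 6.3 × 11.5 = 72.5 → 72 rows.
Stitches to remove: 24 → 12 shaping rows (at 2 st each).
72 / 12 = 6.00 → every 6 rows.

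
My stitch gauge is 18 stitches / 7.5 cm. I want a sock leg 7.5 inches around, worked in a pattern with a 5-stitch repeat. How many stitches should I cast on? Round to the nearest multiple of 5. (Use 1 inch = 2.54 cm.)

45 stitches.

7.5 in = 7.5 × 2.54 = 19.05 cm.
18 / 7.5 = 2.4 sts/cm.
19.05 × 2.4 = 45.72 sts.
→ 45.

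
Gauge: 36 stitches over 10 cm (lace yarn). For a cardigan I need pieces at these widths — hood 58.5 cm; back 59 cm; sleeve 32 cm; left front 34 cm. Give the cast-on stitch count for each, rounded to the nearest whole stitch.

Rate = 36/10 = 3.6 sts per cm.
hood: 58.5 × 3.6 = 210.60 → 211.
back: 59 × 3.6 = 212.40 → 212.
sleeve: 32 × 3.6 = 115.20 → 115.
left front: 34 × 3.6 = 122.40 → 122.

hood 211; back 212; sleeve 115; left front 122.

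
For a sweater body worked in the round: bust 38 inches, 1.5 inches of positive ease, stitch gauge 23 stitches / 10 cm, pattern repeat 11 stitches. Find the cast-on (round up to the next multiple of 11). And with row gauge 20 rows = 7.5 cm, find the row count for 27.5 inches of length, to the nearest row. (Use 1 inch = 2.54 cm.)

Finished = 38 + 1.5 = 39.5 inches.
39.5 inches × 2.54 = 100.33 cm.
23/10 = 2.3 sts per cm; 100.33 × 2.3 = 230.76 sts.
Next multiple of 11 → 231.
27.5 inches = 69.85 cm; × 2.667 = 186.27 → 186 rows.

Cast on 231 stitches; work 186 rows.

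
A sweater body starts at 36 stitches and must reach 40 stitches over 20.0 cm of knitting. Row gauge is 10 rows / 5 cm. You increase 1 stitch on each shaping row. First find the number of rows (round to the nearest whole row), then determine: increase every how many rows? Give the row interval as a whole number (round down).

Rows = 20.0 × 2 = 40.0 → 40 rows.
Stitches to add: 4 → 4 shaping rows (at 1 st each).
40 / 4 = 10.00 → every 10 rows.

Increase every 10th row.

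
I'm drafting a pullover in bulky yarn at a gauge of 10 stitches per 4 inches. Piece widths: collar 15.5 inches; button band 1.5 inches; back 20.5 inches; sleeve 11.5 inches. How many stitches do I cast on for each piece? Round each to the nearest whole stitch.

collar 39; button band 4; back 51; sleeve 29.

Rate = 10/4 = 2.5 sts per in.
collar: 15.5 × 2.5 = 38.75 → 39.
button band: 1.5 × 2.5 = 3.75 → 4.
back: 20.5 × 2.5 = 51.25 → 51.
sleeve: 11.5 × 2.5 = 28.75 → 29.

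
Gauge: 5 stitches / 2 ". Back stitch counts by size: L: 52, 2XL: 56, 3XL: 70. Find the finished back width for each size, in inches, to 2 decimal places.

L 20.80 inches; 2XL 22.40 inches; 3XL 28.00 inches.

5/2 = 2.5 sts per in.
L: 52 / 2.5 = 20.800 → 20.80 in.
2XL: 56 / 2.5 = 22.400 → 22.40 in.
3XL: 70 / 2.5 = 28.000 → 28.00 in.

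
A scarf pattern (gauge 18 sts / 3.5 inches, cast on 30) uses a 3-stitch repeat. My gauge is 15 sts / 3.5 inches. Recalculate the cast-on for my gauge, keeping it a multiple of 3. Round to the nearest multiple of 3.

30 × 15 / 18 = 25.00.
Nearest multiple of 3: 24.

CO 24 sts.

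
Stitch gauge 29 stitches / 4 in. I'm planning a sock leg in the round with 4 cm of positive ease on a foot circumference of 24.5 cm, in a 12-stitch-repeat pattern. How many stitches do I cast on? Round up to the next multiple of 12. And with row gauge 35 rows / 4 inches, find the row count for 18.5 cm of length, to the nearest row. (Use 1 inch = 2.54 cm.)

Cast on 84 stitches; work 64 rows.

Finished = 24.5 + 4 = 28.5 cm.
28.5 cm × 1/2.54 = 11.22 inches.
29/4 = 7.25 sts per in; 11.22 × 7.25 = 81.35 sts.
Next multiple of 12 → 84.
18.5 cm = 7.28 inches; × 8.75 = 63.73 → 64 rows.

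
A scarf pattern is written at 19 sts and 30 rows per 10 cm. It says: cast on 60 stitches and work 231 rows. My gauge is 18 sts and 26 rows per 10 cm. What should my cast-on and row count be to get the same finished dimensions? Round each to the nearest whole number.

Cast on 57 stitches; work 200 rows.

Stitches: 60 × 18/19 = 56.84 → 57.
Rows: 231 × 26/30 = 200.20 → 200.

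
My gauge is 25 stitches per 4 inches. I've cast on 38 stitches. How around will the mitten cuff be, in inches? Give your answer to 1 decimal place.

6.1 inches.

25 stitches / 4 inch = 6.25 stitches per inch.
38 / 6.25 = 6.08 inches.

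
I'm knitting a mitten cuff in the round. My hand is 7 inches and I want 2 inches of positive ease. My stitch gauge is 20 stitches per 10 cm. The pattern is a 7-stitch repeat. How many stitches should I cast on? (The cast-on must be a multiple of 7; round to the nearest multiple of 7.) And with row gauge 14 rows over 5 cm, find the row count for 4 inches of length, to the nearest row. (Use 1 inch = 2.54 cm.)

Finished = 7 + 2 = 9 inches.
9 inches × 2.54 = 22.86 cm.
20/10 = 2 sts per cm; 22.86 × 2 = 45.72 sts.
Nearest multiple of 7 → 49.
4 inches = 10.16 cm; × 2.8 = 28.45 → 28 rows.

Cast on 49 stitches; work 28 rows.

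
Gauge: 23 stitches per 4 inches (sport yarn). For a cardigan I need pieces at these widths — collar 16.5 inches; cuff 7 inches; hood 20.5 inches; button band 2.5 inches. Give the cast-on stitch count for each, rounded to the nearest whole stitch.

collar 95; cuff 40; hood 118; button band 14.

Rate = 23/4 = 5.75 sts per in.
collar: 16.5 × 5.75 = 94.88 → 95.
cuff: 7 × 5.75 = 40.25 → 40.
hood: 20.5 × 5.75 = 117.88 → 118.
button band: 2.5 × 5.75 = 14.38 → 14.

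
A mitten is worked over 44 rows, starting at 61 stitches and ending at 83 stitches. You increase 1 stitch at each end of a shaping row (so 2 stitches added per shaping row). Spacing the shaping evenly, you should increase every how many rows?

Stitches to add: |83 − 61| = 22.
Shaping rows needed: 22 / 2 = 11.
44 rows / 11 = every 4 rows.

Increase every 4th row.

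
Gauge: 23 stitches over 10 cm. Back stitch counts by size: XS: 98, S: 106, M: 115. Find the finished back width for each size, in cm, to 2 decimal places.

XS 42.61 cm; S 46.09 cm; M 50.00 cm.

23/10 = 2.3 sts per cm.
XS: 98 / 2.3 = 42.609 → 42.61 cm.
S: 106 / 2.3 = 46.087 → 46.09 cm.
M: 115 / 2.3 = 50.000 → 50.00 cm.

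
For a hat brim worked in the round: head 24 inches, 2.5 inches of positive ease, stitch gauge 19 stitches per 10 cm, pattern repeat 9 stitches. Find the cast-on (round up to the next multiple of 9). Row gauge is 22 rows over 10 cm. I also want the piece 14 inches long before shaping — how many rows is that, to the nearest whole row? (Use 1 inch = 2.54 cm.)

Cast on 135 stitches; work 78 rows.

Finished = 24 + 2.5 = 26.5 inches.
26.5 inches × 2.54 = 67.31 cm.
19/10 = 1.9 sts per cm; 67.31 × 1.9 = 127.89 sts.
Next multiple of 9 → 135.
14 inches = 35.56 cm; × 2.2 = 78.23 → 78 rows.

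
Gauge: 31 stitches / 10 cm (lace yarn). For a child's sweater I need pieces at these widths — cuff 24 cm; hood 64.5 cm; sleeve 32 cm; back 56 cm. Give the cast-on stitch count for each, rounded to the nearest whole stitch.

cuff 74; hood 200; sleeve 99; back 174.

Rate = 31/10 = 3.1 sts per cm.
cuff: 24 × 3.1 = 74.40 → 74.
hood: 64.5 × 3.1 = 199.95 → 200.
sleeve: 32 × 3.1 = 99.20 → 99.
back: 56 × 3.1 = 173.60 → 174.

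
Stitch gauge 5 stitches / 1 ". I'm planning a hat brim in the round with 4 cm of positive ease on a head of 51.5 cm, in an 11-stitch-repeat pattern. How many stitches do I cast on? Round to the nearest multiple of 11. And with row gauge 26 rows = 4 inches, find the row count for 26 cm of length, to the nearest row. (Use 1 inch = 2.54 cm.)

Cast on 110 stitches; work 67 rows.

Finished = 51.5 + 4 = 55.5 cm.
55.5 cm × 1/2.54 = 21.85 inches.
5/1 = 5 sts per in; 21.85 × 5 = 109.25 sts.
Nearest multiple of 11 → 110.
26 cm = 10.24 inches; × 6.5 = 66.54 → 67 rows.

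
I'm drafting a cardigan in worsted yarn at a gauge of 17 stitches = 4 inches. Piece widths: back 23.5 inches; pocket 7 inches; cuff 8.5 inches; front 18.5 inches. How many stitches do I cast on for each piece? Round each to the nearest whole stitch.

Rate = 17/4 = 4.25 sts per in.
back: 23.5 × 4.25 = 99.88 → 100.
pocket: 7 × 4.25 = 29.75 → 30.
cuff: 8.5 × 4.25 = 36.12 → 36.
front: 18.5 × 4.25 = 78.62 → 79.

back 100; pocket 30; cuff 36; front 79.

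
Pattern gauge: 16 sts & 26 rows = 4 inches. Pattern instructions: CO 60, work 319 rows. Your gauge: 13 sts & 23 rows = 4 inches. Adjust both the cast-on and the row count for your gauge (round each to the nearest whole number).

Stitches: 60 × 13/16 = 48.75 → 49.
Rows: 319 × 23/26 = 282.19 → 282.

Cast on 49 stitches; work 282 rows.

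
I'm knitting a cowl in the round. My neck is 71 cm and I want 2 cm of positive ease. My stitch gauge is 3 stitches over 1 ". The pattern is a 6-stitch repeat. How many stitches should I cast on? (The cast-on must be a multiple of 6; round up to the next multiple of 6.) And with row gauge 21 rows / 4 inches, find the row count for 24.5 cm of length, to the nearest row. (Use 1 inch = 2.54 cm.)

Finished = 71 + 2 = 73 cm.
73 cm × 1/2.54 = 28.74 inches.
3/1 = 3 sts per in; 28.74 × 3 = 86.22 sts.
Next multiple of 6 → 90.
24.5 cm = 9.65 inches; × 5.25 = 50.64 → 51 rows.

Cast on 90 stitches; work 51 rows.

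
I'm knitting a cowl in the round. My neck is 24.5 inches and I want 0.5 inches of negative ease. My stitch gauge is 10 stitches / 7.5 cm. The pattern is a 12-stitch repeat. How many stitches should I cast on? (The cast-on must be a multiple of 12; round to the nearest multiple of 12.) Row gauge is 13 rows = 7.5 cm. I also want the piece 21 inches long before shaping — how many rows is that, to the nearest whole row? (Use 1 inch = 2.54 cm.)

Finished = 24.5 − 0.5 = 24 inches.
24 inches × 2.54 = 60.96 cm.
10/7.5 = 1.333 sts per cm; 60.96 × 1.333 = 81.28 sts.
Nearest multiple of 12 → 84.
21 inches = 53.34 cm; × 1.733 = 92.46 → 92 rows.

Cast on 84 stitches; work 92 rows.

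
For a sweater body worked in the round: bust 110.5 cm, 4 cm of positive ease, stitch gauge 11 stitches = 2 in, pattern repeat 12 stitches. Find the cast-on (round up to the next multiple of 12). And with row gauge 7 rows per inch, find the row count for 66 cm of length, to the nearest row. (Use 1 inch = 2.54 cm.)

Finished = 110.5 + 4 = 114.5 cm.
114.5 cm × 1/2.54 = 45.08 inches.
11/2 = 5.5 sts per in; 45.08 × 5.5 = 247.93 sts.
Next multiple of 12 → 252.
66 cm = 25.98 inches; × 7 = 181.89 → 182 rows.

Cast on 252 stitches; work 182 rows.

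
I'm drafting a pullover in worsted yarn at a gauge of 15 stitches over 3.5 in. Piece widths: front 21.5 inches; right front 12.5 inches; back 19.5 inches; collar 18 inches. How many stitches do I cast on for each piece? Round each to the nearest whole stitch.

Rate = 15/3.5 = 4.286 sts per in.
front: 21.5 × 4.286 = 92.14 → 92.
right front: 12.5 × 4.286 = 53.57 → 54.
back: 19.5 × 4.286 = 83.57 → 84.
collar: 18 × 4.286 = 77.14 → 77.

front 92; right front 54; back 84; collar 77.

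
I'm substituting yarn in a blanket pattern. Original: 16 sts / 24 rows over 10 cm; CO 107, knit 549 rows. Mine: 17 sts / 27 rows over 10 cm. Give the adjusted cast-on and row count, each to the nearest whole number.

Stitches: 107 × 17/16 = 113.69 → 114.
Rows: 549 × 27/24 = 617.62 → 618.

Cast on 114 stitches; work 618 rows.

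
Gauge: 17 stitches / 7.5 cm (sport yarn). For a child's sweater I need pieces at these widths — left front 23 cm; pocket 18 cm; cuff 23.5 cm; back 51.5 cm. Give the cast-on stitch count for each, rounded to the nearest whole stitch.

Rate = 17/7.5 = 2.267 sts per cm.
left front: 23 × 2.267 = 52.13 → 52.
pocket: 18 × 2.267 = 40.80 → 41.
cuff: 23.5 × 2.267 = 53.27 → 53.
back: 51.5 × 2.267 = 116.73 → 117.

left front 52; pocket 41; cuff 53; back 117.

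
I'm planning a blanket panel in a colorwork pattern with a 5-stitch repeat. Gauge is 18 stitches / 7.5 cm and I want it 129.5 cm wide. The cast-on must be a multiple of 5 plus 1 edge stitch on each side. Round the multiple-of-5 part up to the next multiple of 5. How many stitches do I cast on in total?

18 / 7.5 = 2.4 sts per cm.
129.5 × 2.4 = 310.80 sts.
Less 2 edge sts → 308.80 for the repeat.
Next multiple of 5: 310.
Add back 2 edge sts → 312.

Cast on 312 stitches.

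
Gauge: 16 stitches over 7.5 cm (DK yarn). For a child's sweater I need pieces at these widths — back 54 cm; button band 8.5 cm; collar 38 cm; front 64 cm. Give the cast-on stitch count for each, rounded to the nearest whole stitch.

back 115; button band 18; collar 81; front 137.

Rate = 16/7.5 = 2.133 sts per cm.
back: 54 × 2.133 = 115.20 → 115.
button band: 8.5 × 2.133 = 18.13 → 18.
collar: 38 × 2.133 = 81.07 → 81.
front: 64 × 2.133 = 136.53 → 137.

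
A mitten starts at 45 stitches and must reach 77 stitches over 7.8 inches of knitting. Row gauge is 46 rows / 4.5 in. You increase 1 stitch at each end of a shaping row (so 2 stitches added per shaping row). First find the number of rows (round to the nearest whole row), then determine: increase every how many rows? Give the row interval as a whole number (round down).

Increase every 5th row.

Rows = 7.8 × 10.222 = 79.7 → 80 rows.
Stitches to add: 32 → 16 shaping rows (at 2 st each).
80 / 16 = 5.00 → every 5 rows.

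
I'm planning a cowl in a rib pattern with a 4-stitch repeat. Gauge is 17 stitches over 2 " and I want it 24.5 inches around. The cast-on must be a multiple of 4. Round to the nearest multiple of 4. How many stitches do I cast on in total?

208 stitches.

17 / 2 = 8.5 sts per inch.
24.5 × 8.5 = 208.25 sts.
Nearest multiple of 4: 208.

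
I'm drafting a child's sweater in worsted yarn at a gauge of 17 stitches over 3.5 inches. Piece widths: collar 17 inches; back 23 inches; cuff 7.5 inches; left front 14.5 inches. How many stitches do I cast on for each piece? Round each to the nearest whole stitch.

Rate = 17/3.5 = 4.857 sts per in.
collar: 17 × 4.857 = 82.57 → 83.
back: 23 × 4.857 = 111.71 → 112.
cuff: 7.5 × 4.857 = 36.43 → 36.
left front: 14.5 × 4.857 = 70.43 → 70.

collar 83; back 112; cuff 36; left front 70.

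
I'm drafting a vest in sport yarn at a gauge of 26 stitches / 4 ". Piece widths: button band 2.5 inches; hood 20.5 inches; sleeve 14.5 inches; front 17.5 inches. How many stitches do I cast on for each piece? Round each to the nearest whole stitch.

button band 16; hood 133; sleeve 94; front 114.

Rate = 26/4 = 6.5 sts per in.
button band: 2.5 × 6.5 = 16.25 → 16.
hood: 20.5 × 6.5 = 133.25 → 133.
sleeve: 14.5 × 6.5 = 94.25 → 94.
front: 17.5 × 6.5 = 113.75 → 114.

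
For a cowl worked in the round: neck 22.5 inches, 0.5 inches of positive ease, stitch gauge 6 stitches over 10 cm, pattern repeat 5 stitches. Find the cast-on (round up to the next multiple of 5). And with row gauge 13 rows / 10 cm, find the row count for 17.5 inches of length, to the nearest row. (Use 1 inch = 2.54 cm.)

Finished = 22.5 + 0.5 = 23 inches.
23 inches × 2.54 = 58.42 cm.
6/10 = 0.6 sts per cm; 58.42 × 0.6 = 35.05 sts.
Next multiple of 5 → 40.
17.5 inches = 44.45 cm; × 1.3 = 57.78 → 58 rows.

Cast on 40 stitches; work 58 rows.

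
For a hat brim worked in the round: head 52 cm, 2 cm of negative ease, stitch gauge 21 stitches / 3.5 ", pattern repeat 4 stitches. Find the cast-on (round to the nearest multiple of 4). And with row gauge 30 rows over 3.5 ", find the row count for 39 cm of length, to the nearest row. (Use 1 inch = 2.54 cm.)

Cast on 120 stitches; work 132 rows.

Finished = 52 − 2 = 50 cm.
50 cm × 1/2.54 = 19.69 inches.
21/3.5 = 6 sts per in; 19.69 × 6 = 118.11 sts.
Nearest multiple of 4 → 120.
39 cm = 15.35 inches; × 8.571 = 131.61 → 132 rows.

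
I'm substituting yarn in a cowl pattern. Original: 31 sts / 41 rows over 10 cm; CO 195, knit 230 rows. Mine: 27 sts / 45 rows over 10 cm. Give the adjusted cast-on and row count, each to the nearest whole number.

Stitches: 195 × 27/31 = 169.84 → 170.
Rows: 230 × 45/41 = 252.44 → 252.

Cast on 170 stitches; work 252 rows.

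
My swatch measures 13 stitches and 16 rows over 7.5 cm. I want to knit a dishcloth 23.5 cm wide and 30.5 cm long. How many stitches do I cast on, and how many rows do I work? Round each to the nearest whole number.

Stitch gauge = 13/7.5 = 1.733 sts/cm; 23.5 × 1.733 = 40.73 → 41 sts.
Row gauge = 16/7.5 = 2.133 rows/cm; 30.5 × 2.133 = 65.07 → 65 rows.

Cast on 41 stitches and work 65 rows.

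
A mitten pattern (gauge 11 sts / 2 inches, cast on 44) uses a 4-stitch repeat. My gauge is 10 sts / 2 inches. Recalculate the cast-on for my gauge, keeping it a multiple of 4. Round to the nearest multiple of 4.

44 × 10 / 11 = 40.00.
Nearest multiple of 4: 40.

40 stitches.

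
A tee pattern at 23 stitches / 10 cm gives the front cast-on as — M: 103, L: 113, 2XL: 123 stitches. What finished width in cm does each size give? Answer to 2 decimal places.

M 44.78 cm; L 49.13 cm; 2XL 53.48 cm.

23/10 = 2.3 sts per cm.
M: 103 / 2.3 = 44.783 → 44.78 cm.
L: 113 / 2.3 = 49.130 → 49.13 cm.
2XL: 123 / 2.3 = 53.478 → 53.48 cm.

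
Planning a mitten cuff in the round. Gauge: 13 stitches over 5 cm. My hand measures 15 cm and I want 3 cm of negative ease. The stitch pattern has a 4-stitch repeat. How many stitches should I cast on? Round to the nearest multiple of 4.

32 stitches.

Finished = 15 − 3 = 12 cm.
13 / 5 = 2.6 sts/cm.
12 × 2.6 = 31.20 sts.
Nearest multiple of 4: 32.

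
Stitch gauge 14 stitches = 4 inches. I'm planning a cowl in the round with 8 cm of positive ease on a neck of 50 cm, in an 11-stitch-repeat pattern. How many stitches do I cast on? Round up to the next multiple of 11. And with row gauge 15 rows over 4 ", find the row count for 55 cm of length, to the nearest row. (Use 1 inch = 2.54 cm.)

Cast on 88 stitches; work 81 rows.

Finished = 50 + 8 = 58 cm.
58 cm × 1/2.54 = 22.83 inches.
14/4 = 3.5 sts per in; 22.83 × 3.5 = 79.92 sts.
Next multiple of 11 → 88.
55 cm = 21.65 inches; × 3.75 = 81.20 → 81 rows.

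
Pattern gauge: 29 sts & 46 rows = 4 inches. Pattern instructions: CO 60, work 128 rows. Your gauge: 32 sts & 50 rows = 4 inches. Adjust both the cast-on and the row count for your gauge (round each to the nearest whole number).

Stitches: 60 × 32/29 = 66.21 → 66.
Rows: 128 × 50/46 = 139.13 → 139.

Cast on 66 stitches; work 139 rows.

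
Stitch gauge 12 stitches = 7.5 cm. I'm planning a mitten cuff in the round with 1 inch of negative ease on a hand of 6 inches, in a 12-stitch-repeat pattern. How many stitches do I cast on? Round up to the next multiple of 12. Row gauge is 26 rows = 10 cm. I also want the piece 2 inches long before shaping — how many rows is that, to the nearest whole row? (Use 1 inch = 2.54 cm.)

Finished = 6 − 1 = 5 inches.
5 inches × 2.54 = 12.70 cm.
12/7.5 = 1.6 sts per cm; 12.70 × 1.6 = 20.32 sts.
Next multiple of 12 → 24.
2 inches = 5.08 cm; × 2.6 = 13.21 → 13 rows.

Cast on 24 stitches; work 13 rows.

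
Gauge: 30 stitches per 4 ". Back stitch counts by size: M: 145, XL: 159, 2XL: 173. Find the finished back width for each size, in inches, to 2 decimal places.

M 19.33 inches; XL 21.20 inches; 2XL 23.07 inches.

30/4 = 7.5 sts per in.
M: 145 / 7.5 = 19.333 → 19.33 in.
XL: 159 / 7.5 = 21.200 → 21.20 in.
2XL: 173 / 7.5 = 23.067 → 23.07 in.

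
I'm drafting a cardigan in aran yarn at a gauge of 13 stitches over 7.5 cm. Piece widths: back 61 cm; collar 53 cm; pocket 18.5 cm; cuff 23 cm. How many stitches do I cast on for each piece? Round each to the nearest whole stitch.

back 106; collar 92; pocket 32; cuff 40.

Rate = 13/7.5 = 1.733 sts per cm.
back: 61 × 1.733 = 105.73 → 106.
collar: 53 × 1.733 = 91.87 → 92.
pocket: 18.5 × 1.733 = 32.07 → 32.
cuff: 23 × 1.733 = 39.87 → 40.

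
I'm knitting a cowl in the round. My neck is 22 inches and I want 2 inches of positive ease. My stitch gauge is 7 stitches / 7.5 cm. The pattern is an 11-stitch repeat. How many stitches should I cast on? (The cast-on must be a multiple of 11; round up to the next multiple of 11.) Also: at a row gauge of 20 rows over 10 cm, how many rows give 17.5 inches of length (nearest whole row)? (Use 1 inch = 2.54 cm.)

Finished = 22 + 2 = 24 inches.
24 inches × 2.54 = 60.96 cm.
7/7.5 = 0.933 sts per cm; 60.96 × 0.933 = 56.90 sts.
Next multiple of 11 → 66.
17.5 inches = 44.45 cm; × 2 = 88.90 → 89 rows.

Cast on 66 stitches; work 89 rows.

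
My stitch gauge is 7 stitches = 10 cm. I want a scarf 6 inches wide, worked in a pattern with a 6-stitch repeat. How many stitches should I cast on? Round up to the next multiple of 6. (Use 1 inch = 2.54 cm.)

6 in = 6 × 2.54 = 15.24 cm.
7 / 10 = 0.7 sts/cm.
15.24 × 0.7 = 10.67 sts.
→ 12.

12 stitches.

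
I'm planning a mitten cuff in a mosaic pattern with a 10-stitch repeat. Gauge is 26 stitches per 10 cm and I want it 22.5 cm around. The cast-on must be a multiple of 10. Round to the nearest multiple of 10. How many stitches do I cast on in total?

60 stitches.

26 / 10 = 2.6 sts per cm.
22.5 × 2.6 = 58.50 sts.
Nearest multiple of 10: 60.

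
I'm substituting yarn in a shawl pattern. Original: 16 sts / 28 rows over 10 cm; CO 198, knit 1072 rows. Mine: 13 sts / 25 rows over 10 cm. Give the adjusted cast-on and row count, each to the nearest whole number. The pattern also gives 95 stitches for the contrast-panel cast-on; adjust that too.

Stitches: 198 × 13/16 = 160.88 → 161.
Rows: 1072 × 25/28 = 957.14 → 957.
contrast-panel cast-on: 95 × 13/16 = 77.19 → 77.

Cast on 161 stitches; work 957 rows; contrast-panel cast-on 77 stitches.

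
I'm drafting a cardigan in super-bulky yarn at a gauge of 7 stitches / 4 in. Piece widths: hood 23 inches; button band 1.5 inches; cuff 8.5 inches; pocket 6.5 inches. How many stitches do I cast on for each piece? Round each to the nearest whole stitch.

hood 40; button band 3; cuff 15; pocket 11.

Rate = 7/4 = 1.75 sts per in.
hood: 23 × 1.75 = 40.25 → 40.
button band: 1.5 × 1.75 = 2.62 → 3.
cuff: 8.5 × 1.75 = 14.88 → 15.
pocket: 6.5 × 1.75 = 11.38 → 11.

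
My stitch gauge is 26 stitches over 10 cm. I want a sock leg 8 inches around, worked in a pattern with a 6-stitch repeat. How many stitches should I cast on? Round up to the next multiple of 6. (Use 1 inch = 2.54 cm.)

8 in = 8 × 2.54 = 20.32 cm.
26 / 10 = 2.6 sts/cm.
20.32 × 2.6 = 52.83 sts.
→ 54.

54 stitches.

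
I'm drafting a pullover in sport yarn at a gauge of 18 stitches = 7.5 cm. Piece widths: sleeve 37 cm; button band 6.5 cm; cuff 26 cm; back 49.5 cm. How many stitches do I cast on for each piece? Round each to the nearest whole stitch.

Rate = 18/7.5 = 2.4 sts per cm.
sleeve: 37 × 2.4 = 88.80 → 89.
button band: 6.5 × 2.4 = 15.60 → 16.
cuff: 26 × 2.4 = 62.40 → 62.
back: 49.5 × 2.4 = 118.80 → 119.

sleeve 89; button band 16; cuff 62; back 119.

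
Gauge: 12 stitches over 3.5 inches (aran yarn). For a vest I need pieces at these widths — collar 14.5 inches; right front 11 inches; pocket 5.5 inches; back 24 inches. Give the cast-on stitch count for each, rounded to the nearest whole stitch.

Rate = 12/3.5 = 3.429 sts per in.
collar: 14.5 × 3.429 = 49.71 → 50.
right front: 11 × 3.429 = 37.71 → 38.
pocket: 5.5 × 3.429 = 18.86 → 19.
back: 24 × 3.429 = 82.29 → 82.

collar 50; right front 38; pocket 19; back 82.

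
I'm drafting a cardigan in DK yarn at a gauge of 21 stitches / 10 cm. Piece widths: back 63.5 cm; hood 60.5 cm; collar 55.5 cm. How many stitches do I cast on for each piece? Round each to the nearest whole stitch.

Rate = 21/10 = 2.1 sts per cm.
back: 63.5 × 2.1 = 133.35 → 133.
hood: 60.5 × 2.1 = 127.05 → 127.
collar: 55.5 × 2.1 = 116.55 → 117.

back 133; hood 127; collar 117.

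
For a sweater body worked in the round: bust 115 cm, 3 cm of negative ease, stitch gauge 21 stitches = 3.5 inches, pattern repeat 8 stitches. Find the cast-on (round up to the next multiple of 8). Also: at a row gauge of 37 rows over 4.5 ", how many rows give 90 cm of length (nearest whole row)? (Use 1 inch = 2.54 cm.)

Finished = 115 − 3 = 112 cm.
112 cm × 1/2.54 = 44.09 inches.
21/3.5 = 6 sts per in; 44.09 × 6 = 264.57 sts.
Next multiple of 8 → 272.
90 cm = 35.43 inches; × 8.222 = 291.34 → 291 rows.

Cast on 272 stitches; work 291 rows.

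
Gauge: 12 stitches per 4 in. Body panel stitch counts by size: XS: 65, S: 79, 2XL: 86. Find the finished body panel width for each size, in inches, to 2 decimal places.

XS 21.67 inches; S 26.33 inches; 2XL 28.67 inches.

12/4 = 3 sts per in.
XS: 65 / 3 = 21.667 → 21.67 in.
S: 79 / 3 = 26.333 → 26.33 in.
2XL: 86 / 3 = 28.667 → 28.67 in.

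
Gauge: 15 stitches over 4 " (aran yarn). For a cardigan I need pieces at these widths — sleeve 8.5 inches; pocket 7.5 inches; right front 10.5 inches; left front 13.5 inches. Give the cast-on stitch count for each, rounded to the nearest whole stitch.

Rate = 15/4 = 3.75 sts per in.
sleeve: 8.5 × 3.75 = 31.88 → 32.
pocket: 7.5 × 3.75 = 28.12 → 28.
right front: 10.5 × 3.75 = 39.38 → 39.
left front: 13.5 × 3.75 = 50.62 → 51.

sleeve 32; pocket 28; right front 39; left front 51.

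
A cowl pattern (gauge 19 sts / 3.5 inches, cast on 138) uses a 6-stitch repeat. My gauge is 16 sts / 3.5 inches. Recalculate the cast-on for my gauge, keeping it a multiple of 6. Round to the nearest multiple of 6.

138 × 16 / 19 = 116.21.
Nearest multiple of 6: 114.

Cast on 114 stitches.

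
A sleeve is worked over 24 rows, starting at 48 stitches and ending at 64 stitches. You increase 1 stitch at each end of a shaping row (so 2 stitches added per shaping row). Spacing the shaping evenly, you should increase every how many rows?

Increase every 3rd row.

Stitches to add: |64 − 48| = 16.
Shaping rows needed: 16 / 2 = 8.
24 rows / 8 = every 3 rows.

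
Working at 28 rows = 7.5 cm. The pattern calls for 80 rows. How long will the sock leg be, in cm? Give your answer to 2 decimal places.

28 rows / 7.5 cm = 3.733 rows per cm.
80 / 3.733 = 21.429 cm.

21.43 cm.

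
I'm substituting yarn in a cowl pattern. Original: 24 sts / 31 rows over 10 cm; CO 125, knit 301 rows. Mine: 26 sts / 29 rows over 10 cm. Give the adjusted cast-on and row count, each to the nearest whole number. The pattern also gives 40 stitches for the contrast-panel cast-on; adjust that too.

Cast on 135 stitches; work 282 rows; contrast-panel cast-on 43 stitches.

Stitches: 125 × 26/24 = 135.42 → 135.
Rows: 301 × 29/31 = 281.58 → 282.
contrast-panel cast-on: 40 × 26/24 = 43.33 → 43.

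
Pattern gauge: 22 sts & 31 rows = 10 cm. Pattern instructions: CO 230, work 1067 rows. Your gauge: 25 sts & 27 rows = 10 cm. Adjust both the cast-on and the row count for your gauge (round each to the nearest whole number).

Cast on 261 stitches; work 929 rows.

Stitches: 230 × 25/22 = 261.36 → 261.
Rows: 1067 × 27/31 = 929.32 → 929.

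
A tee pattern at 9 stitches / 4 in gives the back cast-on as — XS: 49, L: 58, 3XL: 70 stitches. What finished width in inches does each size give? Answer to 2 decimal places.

XS 21.78 inches; L 25.78 inches; 3XL 31.11 inches.

9/4 = 2.25 sts per in.
XS: 49 / 2.25 = 21.778 → 21.78 in.
L: 58 / 2.25 = 25.778 → 25.78 in.
3XL: 70 / 2.25 = 31.111 → 31.11 in.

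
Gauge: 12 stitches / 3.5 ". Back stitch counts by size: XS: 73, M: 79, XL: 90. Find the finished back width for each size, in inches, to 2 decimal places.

XS 21.29 inches; M 23.04 inches; XL 26.25 inches.

12/3.5 = 3.429 sts per in.
XS: 73 / 3.429 = 21.292 → 21.29 in.
M: 79 / 3.429 = 23.042 → 23.04 in.
XL: 90 / 3.429 = 26.250 → 26.25 in.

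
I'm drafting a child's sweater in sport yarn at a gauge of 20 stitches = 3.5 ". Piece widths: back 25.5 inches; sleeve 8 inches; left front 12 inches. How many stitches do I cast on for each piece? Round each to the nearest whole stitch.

Rate = 20/3.5 = 5.714 sts per in.
back: 25.5 × 5.714 = 145.71 → 146.
sleeve: 8 × 5.714 = 45.71 → 46.
left front: 12 × 5.714 = 68.57 → 69.

back 146; sleeve 46; left front 69.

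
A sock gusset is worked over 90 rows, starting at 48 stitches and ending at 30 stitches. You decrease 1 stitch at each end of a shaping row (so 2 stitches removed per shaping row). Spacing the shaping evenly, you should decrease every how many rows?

Stitches to remove: |30 − 48| = 18.
Shaping rows needed: 18 / 2 = 9.
90 rows / 9 = every 10 rows.

Decrease every 10th row.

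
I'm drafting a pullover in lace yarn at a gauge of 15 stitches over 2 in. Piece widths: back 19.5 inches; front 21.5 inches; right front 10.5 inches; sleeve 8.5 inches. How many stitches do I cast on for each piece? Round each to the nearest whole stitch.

Rate = 15/2 = 7.5 sts per in.
back: 19.5 × 7.5 = 146.25 → 146.
front: 21.5 × 7.5 = 161.25 → 161.
right front: 10.5 × 7.5 = 78.75 → 79.
sleeve: 8.5 × 7.5 = 63.75 → 64.

back 146; front 161; right front 79; sleeve 64.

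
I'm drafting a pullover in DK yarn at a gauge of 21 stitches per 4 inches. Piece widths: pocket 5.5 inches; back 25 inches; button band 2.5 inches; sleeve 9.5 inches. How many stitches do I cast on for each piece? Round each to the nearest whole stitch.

pocket 29; back 131; button band 13; sleeve 50.

Rate = 21/4 = 5.25 sts per in.
pocket: 5.5 × 5.25 = 28.88 → 29.
back: 25 × 5.25 = 131.25 → 131.
button band: 2.5 × 5.25 = 13.12 → 13.
sleeve: 9.5 × 5.25 = 49.88 → 50.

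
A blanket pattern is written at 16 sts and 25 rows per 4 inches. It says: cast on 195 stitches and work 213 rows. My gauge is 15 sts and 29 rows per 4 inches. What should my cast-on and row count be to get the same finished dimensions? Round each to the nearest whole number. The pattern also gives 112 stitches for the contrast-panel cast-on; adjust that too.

Cast on 183 stitches; work 247 rows; contrast-panel cast-on 105 stitches.

Stitches: 195 × 15/16 = 182.81 → 183.
Rows: 213 × 29/25 = 247.08 → 247.
contrast-panel cast-on: 112 × 15/16 = 105.00 → 105.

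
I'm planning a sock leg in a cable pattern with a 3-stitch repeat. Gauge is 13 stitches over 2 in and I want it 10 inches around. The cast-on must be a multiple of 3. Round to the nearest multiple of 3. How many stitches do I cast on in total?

13 / 2 = 6.5 sts per inch.
10 × 6.5 = 65.00 sts.
Nearest multiple of 3: 66.

66 stitches.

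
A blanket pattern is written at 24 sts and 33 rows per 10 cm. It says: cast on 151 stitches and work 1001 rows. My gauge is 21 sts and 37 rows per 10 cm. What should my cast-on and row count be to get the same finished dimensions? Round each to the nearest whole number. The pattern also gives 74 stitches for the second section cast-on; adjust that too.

Stitches: 151 × 21/24 = 132.12 → 132.
Rows: 1001 × 37/33 = 1122.33 → 1122.
second section cast-on: 74 × 21/24 = 64.75 → 65.

Cast on 132 stitches; work 1122 rows; second section cast-on 65 stitches.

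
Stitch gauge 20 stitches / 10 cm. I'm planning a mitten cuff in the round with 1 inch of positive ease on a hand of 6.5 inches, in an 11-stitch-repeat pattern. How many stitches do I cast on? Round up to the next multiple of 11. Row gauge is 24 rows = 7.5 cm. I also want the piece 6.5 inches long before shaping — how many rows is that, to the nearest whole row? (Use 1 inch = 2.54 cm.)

Cast on 44 stitches; work 53 rows.

Finished = 6.5 + 1 = 7.5 inches.
7.5 inches × 2.54 = 19.05 cm.
20/10 = 2 sts per cm; 19.05 × 2 = 38.10 sts.
Next multiple of 11 → 44.
6.5 inches = 16.51 cm; × 3.2 = 52.83 → 53 rows.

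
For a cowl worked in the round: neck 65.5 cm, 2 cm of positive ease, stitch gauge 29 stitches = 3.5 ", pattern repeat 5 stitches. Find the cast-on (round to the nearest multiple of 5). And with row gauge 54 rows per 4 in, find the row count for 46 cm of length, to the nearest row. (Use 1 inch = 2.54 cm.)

Finished = 65.5 + 2 = 67.5 cm.
67.5 cm × 1/2.54 = 26.57 inches.
29/3.5 = 8.286 sts per in; 26.57 × 8.286 = 220.19 sts.
Nearest multiple of 5 → 220.
46 cm = 18.11 inches; × 13.5 = 244.49 → 244 rows.

Cast on 220 stitches; work 244 rows.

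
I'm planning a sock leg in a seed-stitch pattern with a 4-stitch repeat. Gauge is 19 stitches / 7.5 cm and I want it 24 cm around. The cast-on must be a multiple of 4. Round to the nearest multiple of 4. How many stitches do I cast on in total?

19 / 7.5 = 2.533 sts per cm.
24 × 2.533 = 60.80 sts.
Nearest multiple of 4: 60.

Cast on 60 stitches.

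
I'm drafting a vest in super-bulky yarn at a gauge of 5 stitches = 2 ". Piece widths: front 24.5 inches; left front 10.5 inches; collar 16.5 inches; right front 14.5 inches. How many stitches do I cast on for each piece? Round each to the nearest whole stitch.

front 61; left front 26; collar 41; right front 36.

Rate = 5/2 = 2.5 sts per in.
front: 24.5 × 2.5 = 61.25 → 61.
left front: 10.5 × 2.5 = 26.25 → 26.
collar: 16.5 × 2.5 = 41.25 → 41.
right front: 14.5 × 2.5 = 36.25 → 36.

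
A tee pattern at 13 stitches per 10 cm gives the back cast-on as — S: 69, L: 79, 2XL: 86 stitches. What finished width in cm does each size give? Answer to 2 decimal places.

S 53.08 cm; L 60.77 cm; 2XL 66.15 cm.

13/10 = 1.3 sts per cm.
S: 69 / 1.3 = 53.077 → 53.08 cm.
L: 79 / 1.3 = 60.769 → 60.77 cm.
2XL: 86 / 1.3 = 66.154 → 66.15 cm.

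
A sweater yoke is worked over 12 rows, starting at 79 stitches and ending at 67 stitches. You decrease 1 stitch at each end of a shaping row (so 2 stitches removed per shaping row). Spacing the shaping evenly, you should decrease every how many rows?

Stitches to remove: |67 − 79| = 12.
Shaping rows needed: 12 / 2 = 6.
12 rows / 6 = every 2 rows.

Decrease every 2nd row.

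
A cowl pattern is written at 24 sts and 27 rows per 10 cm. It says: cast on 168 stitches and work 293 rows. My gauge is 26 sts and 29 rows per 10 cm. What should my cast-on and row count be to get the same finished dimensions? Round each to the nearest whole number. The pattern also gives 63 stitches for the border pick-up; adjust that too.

Cast on 182 stitches; work 315 rows; border pick-up 68 stitches.

Stitches: 168 × 26/24 = 182.00 → 182.
Rows: 293 × 29/27 = 314.70 → 315.
border pick-up: 63 × 26/24 = 68.25 → 68.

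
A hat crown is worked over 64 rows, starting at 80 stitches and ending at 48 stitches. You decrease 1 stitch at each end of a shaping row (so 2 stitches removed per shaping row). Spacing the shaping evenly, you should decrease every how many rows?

Decrease every 4th row.

Stitches to remove: |48 − 80| = 32.
Shaping rows needed: 32 / 2 = 16.
64 rows / 16 = every 4 rows.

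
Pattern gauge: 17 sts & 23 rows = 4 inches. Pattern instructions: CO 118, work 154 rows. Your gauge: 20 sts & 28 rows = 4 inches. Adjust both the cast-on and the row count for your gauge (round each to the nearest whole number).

Cast on 139 stitches; work 187 rows.

Stitches: 118 × 20/17 = 138.82 → 139.
Rows: 154 × 28/23 = 187.48 → 187.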